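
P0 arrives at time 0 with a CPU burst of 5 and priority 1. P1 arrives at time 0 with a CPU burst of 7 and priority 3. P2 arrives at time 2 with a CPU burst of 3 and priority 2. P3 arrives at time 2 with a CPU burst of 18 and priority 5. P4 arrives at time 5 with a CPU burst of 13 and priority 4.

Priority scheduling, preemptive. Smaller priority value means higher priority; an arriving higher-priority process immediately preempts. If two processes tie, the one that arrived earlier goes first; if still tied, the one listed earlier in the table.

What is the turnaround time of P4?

23

Timeline: | P0 0-5 | P2 5-8 | P1 8-15 | P4 15-28 | P3 28-46 |
Completion: P0=5  P1=15  P2=8  P3=46  P4=28
Turnaround (C−A): P0=5  P1=15  P2=6  P3=44  P4=23
Turnaround(P4) = completion − arrival = 28 − 5 = 23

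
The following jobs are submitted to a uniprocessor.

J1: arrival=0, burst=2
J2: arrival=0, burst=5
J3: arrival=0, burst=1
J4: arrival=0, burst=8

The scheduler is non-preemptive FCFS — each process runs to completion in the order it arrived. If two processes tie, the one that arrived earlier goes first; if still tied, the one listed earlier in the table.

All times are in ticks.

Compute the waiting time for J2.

2

Schedule: | J1 0-2 | J2 2-7 | J3 7-8 | J4 8-16 |
Completion: J1=2  J2=7  J3=8  J4=16
Waiting(J2) = turnaround − burst = 7 − 5 = 2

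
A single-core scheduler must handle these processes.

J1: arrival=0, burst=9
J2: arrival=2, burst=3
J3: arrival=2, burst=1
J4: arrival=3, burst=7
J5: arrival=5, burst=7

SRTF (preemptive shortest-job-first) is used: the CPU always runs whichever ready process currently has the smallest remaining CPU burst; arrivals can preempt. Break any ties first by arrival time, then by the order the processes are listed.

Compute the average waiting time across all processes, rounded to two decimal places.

6.00

Gantt: | J1 0-2 | J3 2-3 | J2 3-6 | J1 6-13 | J4 13-20 | J5 20-27 |
Completion: J1=13  J2=6  J3=3  J4=20  J5=27
Turnaround (C−A): J1=13  J2=4  J3=1  J4=17  J5=22
Waiting times: J1=4, J2=1, J3=0, J4=10, J5=15
Average waiting = (4+1+0+10+15) / 5 = 30/5 = 6.00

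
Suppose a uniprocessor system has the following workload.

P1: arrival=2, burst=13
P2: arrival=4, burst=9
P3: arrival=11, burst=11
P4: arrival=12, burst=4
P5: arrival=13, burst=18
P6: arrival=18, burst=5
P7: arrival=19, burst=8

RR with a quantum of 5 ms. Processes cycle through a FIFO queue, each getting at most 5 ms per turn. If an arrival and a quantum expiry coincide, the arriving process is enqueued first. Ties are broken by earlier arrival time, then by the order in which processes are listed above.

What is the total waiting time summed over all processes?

Schedule: | idle 0-2 | P1 2-7 | P2 7-12 | P1 12-17 | P3 17-22 | P4 22-26 | P2 26-30 | P5 30-35 | P1 35-38 | P6 38-43 | P7 43-48 | P3 48-53 | P5 53-58 | P7 58-61 | P3 61-62 | P5 62-70 |
Completion: P1=38  P2=30  P3=62  P4=26  P5=70  P6=43  P7=61
Waiting = turnaround − burst: P1=23, P2=17, P3=40, P4=10, P5=39, P6=20, P7=34
Total waiting = 23 + 17 + 40 + 10 + 39 + 20 + 34 = 183

183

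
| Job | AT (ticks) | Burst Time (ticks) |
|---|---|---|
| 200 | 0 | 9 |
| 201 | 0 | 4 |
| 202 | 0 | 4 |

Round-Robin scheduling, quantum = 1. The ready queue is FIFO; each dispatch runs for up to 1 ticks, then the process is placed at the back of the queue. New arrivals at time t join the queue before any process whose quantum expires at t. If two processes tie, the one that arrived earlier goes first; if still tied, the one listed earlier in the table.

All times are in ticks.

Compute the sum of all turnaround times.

40

Gantt: | 200 0-1 | 201 1-2 | 202 2-3 | 200 3-4 | 201 4-5 | 202 5-6 | 200 6-7 | 201 7-8 | 202 8-9 | 200 9-10 | 201 10-11 | 202 11-12 | 200 12-17 |
Completion: 200=17  201=11  202=12
Turnaround (C−A): 200=17  201=11  202=12
Turnaround = completion − arrival: 200=17, 201=11, 202=12
Total turnaround = 17 + 11 + 12 = 40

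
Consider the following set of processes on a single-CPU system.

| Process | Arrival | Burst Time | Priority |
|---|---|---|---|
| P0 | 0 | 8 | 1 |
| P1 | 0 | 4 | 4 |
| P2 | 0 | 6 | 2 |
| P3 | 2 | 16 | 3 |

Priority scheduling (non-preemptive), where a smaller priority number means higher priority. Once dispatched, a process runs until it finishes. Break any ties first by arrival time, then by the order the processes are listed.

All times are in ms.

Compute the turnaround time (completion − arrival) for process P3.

28

Timeline: | P0 0-8 | P2 8-14 | P3 14-30 | P1 30-34 |
Completion: P0=8  P1=34  P2=14  P3=30
Turnaround(P3) = completion − arrival = 30 − 2 = 28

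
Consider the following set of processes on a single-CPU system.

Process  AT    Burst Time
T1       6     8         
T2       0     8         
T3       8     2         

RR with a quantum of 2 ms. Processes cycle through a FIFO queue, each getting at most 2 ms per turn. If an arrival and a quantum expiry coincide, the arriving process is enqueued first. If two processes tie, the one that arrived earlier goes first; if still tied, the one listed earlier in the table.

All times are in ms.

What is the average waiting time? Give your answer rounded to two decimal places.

2.67

Schedule: | T2 0-6 | T1 6-8 | T2 8-10 | T3 10-12 | T1 12-18 |
Completion: T1=18  T2=10  T3=12
Waiting times: T1=4, T2=2, T3=2
Average waiting = (4+2+2) / 3 = 8/3 = 2.67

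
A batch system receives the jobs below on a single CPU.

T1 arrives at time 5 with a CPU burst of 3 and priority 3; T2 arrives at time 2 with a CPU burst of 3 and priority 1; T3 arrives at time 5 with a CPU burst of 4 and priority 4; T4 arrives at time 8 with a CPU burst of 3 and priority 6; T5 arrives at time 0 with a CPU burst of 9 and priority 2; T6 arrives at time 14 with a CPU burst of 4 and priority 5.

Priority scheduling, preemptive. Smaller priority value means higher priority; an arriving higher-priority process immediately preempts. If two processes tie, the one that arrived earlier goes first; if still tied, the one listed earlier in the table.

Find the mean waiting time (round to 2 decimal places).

Timeline: | T5 0-2 | T2 2-5 | T5 5-12 | T1 12-15 | T3 15-19 | T6 19-23 | T4 23-26 |
Completion: T1=15  T2=5  T3=19  T4=26  T5=12  T6=23
Waiting times: T1=7, T2=0, T3=10, T4=15, T5=3, T6=5
Average waiting = (7+0+10+15+3+5) / 6 = 40/6 = 6.67

6.67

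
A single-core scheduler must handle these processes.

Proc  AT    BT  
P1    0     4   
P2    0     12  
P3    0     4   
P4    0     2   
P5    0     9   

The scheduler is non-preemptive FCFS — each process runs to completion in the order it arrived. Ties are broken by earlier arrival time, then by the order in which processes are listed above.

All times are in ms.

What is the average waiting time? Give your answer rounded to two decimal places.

12.40

Timeline: | P1 0-4 | P2 4-16 | P3 16-20 | P4 20-22 | P5 22-31 |
Completion: P1=4  P2=16  P3=20  P4=22  P5=31
Turnaround (C−A): P1=4  P2=16  P3=20  P4=22  P5=31
Waiting times: P1=0, P2=4, P3=16, P4=20, P5=22
Average waiting = (0+4+16+20+22) / 5 = 62/5 = 12.40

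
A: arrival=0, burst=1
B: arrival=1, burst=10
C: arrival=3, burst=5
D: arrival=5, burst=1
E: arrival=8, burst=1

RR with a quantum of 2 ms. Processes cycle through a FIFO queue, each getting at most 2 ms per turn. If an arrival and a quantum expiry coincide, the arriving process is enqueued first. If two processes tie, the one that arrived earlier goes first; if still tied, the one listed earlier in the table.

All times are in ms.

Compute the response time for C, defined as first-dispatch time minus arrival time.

Timeline: | A 0-1 | B 1-3 | C 3-5 | B 5-7 | D 7-8 | C 8-10 | B 10-12 | E 12-13 | C 13-14 | B 14-18 |
Completion: A=1  B=18  C=14  D=8  E=13
Response(C) = first start − arrival = 3 − 3 = 0

0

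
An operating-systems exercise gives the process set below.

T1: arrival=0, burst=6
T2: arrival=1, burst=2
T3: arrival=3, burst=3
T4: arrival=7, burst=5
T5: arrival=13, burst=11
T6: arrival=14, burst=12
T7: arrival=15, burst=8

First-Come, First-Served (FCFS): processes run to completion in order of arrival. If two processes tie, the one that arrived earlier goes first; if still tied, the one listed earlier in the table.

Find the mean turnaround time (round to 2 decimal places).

Schedule: | T1 0-6 | T2 6-8 | T3 8-11 | T4 11-16 | T5 16-27 | T6 27-39 | T7 39-47 |
Completion: T1=6  T2=8  T3=11  T4=16  T5=27  T6=39  T7=47
Turnaround (C−A): T1=6  T2=7  T3=8  T4=9  T5=14  T6=25  T7=32
Turnaround times: T1=6, T2=7, T3=8, T4=9, T5=14, T6=25, T7=32
Average turnaround = (6+7+8+9+14+25+32) / 7 = 101/7 = 14.43

14.43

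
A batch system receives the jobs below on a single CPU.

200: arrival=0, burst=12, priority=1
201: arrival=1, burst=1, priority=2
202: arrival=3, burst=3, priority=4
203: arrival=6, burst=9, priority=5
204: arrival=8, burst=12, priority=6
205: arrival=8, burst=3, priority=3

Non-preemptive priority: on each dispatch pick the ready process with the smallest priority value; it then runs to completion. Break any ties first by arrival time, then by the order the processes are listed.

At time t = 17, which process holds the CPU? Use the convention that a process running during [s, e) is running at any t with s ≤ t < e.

202

Gantt: | 200 0-12 | 201 12-13 | 205 13-16 | 202 16-19 | 203 19-28 | 204 28-40 |
Completion: 200=12  201=13  202=19  203=28  204=40  205=16
Turnaround (C−A): 200=12  201=12  202=16  203=22  204=32  205=8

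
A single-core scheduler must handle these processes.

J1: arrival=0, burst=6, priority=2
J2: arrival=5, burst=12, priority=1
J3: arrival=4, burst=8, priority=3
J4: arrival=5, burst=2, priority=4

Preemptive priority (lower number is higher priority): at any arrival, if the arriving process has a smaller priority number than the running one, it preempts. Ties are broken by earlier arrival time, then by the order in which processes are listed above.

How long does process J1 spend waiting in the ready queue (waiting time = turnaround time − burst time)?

12

Gantt: | J1 0-5 | J2 5-17 | J1 17-18 | J3 18-26 | J4 26-28 |
Completion: J1=18  J2=17  J3=26  J4=28
Waiting(J1) = turnaround − burst = 18 − 6 = 12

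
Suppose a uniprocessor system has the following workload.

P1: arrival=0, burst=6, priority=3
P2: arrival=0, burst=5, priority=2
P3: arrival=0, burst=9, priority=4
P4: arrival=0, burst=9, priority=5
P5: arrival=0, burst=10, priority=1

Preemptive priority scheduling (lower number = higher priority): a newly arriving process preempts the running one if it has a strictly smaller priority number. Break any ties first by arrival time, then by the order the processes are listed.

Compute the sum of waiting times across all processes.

76

Gantt: | P5 0-10 | P2 10-15 | P1 15-21 | P3 21-30 | P4 30-39 |
Completion: P1=21  P2=15  P3=30  P4=39  P5=10
Waiting = turnaround − burst: P1=15, P2=10, P3=21, P4=30, P5=0
Total waiting = 15 + 10 + 21 + 30 + 0 = 76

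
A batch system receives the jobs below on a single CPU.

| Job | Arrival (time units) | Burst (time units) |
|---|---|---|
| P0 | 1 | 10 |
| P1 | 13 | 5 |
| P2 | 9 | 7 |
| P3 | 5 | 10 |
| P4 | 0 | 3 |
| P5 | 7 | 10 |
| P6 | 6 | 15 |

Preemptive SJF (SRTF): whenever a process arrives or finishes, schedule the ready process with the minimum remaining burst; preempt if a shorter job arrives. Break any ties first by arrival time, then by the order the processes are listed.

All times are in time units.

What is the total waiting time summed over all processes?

Gantt: | P4 0-3 | P0 3-13 | P1 13-18 | P2 18-25 | P3 25-35 | P5 35-45 | P6 45-60 |
Completion: P0=13  P1=18  P2=25  P3=35  P4=3  P5=45  P6=60
Turnaround (C−A): P0=12  P1=5  P2=16  P3=30  P4=3  P5=38  P6=54
Waiting = turnaround − burst: P0=2, P1=0, P2=9, P3=20, P4=0, P5=28, P6=39
Total waiting = 2 + 0 + 9 + 20 + 0 + 28 + 39 = 98

98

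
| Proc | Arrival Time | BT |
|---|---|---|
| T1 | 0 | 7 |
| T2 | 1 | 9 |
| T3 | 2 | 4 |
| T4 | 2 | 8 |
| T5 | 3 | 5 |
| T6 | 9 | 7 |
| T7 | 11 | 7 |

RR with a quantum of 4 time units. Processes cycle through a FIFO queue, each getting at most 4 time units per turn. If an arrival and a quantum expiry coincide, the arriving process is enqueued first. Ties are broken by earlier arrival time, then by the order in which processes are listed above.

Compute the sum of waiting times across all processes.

171

Gantt: | T1 0-4 | T2 4-8 | T3 8-12 | T4 12-16 | T5 16-20 | T1 20-23 | T2 23-27 | T6 27-31 | T7 31-35 | T4 35-39 | T5 39-40 | T2 40-41 | T6 41-44 | T7 44-47 |
Completion: T1=23  T2=41  T3=12  T4=39  T5=40  T6=44  T7=47
Turnaround (C−A): T1=23  T2=40  T3=10  T4=37  T5=37  T6=35  T7=36
Waiting = turnaround − burst: T1=16, T2=31, T3=6, T4=29, T5=32, T6=28, T7=29
Total waiting = 16 + 31 + 6 + 29 + 32 + 28 + 29 = 171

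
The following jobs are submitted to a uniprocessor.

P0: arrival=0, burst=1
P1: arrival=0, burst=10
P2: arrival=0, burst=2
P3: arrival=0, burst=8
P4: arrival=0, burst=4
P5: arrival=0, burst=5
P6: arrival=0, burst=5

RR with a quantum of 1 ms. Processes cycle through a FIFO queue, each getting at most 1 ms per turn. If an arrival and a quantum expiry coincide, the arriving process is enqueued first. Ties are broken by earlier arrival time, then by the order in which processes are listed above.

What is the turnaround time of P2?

9

Timeline: | P0 0-1 | P1 1-2 | P2 2-3 | P3 3-4 | P4 4-5 | P5 5-6 | P6 6-7 | P1 7-8 | P2 8-9 | P3 9-10 | P4 10-11 | P5 11-12 | P6 12-13 | P1 13-14 | P3 14-15 | P4 15-16 | P5 16-17 | P6 17-18 | P1 18-19 | P3 19-20 | P4 20-21 | P5 21-22 | P6 22-23 | P1 23-24 | P3 24-25 | P5 25-26 | P6 26-27 | P1 27-28 | P3 28-29 | P1 29-30 | P3 30-31 | P1 31-32 | P3 32-33 | P1 33-35 |
Completion: P0=1  P1=35  P2=9  P3=33  P4=21  P5=26  P6=27
Turnaround(P2) = completion − arrival = 9 − 0 = 9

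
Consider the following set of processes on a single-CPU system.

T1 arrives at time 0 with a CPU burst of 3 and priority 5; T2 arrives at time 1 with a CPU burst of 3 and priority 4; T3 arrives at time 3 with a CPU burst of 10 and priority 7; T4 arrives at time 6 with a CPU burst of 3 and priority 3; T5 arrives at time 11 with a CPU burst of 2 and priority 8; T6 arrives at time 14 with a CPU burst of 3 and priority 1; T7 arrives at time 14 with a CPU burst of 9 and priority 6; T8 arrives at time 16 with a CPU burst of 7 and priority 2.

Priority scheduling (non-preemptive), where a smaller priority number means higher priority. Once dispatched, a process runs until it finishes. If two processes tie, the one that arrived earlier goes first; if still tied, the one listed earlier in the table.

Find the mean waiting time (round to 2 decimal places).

7.63

Gantt: | T1 0-3 | T2 3-6 | T4 6-9 | T3 9-19 | T6 19-22 | T8 22-29 | T7 29-38 | T5 38-40 |
Completion: T1=3  T2=6  T3=19  T4=9  T5=40  T6=22  T7=38  T8=29
Turnaround (C−A): T1=3  T2=5  T3=16  T4=3  T5=29  T6=8  T7=24  T8=13
Waiting times: T1=0, T2=2, T3=6, T4=0, T5=27, T6=5, T7=15, T8=6
Average waiting = (0+2+6+0+27+5+15+6) / 8 = 61/8 = 7.63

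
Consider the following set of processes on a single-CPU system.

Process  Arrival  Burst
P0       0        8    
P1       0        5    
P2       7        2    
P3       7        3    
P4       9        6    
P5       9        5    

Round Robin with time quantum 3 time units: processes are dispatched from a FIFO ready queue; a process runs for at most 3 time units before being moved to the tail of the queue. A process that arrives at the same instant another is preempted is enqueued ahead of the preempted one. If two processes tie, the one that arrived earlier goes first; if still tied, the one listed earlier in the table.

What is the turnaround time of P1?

Schedule: | P0 0-3 | P1 3-6 | P0 6-9 | P1 9-11 | P2 11-13 | P3 13-16 | P4 16-19 | P5 19-22 | P0 22-24 | P4 24-27 | P5 27-29 |
Completion: P0=24  P1=11  P2=13  P3=16  P4=27  P5=29
Turnaround(P1) = completion − arrival = 11 − 0 = 11

11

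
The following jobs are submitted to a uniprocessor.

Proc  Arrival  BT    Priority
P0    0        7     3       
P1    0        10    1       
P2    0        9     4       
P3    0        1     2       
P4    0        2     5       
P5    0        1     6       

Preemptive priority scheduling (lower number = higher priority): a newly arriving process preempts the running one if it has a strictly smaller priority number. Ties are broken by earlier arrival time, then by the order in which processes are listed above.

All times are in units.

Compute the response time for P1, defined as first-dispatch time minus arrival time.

0

Timeline: | P1 0-10 | P3 10-11 | P0 11-18 | P2 18-27 | P4 27-29 | P5 29-30 |
Completion: P0=18  P1=10  P2=27  P3=11  P4=29  P5=30
Turnaround (C−A): P0=18  P1=10  P2=27  P3=11  P4=29  P5=30
Response(P1) = first start − arrival = 0 − 0 = 0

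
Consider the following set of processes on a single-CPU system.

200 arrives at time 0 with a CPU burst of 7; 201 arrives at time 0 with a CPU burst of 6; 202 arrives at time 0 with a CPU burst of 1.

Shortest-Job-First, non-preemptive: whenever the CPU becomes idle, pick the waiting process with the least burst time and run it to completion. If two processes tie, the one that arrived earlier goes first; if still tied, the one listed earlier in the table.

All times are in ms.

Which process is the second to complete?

201

Schedule: | 202 0-1 | 201 1-7 | 200 7-14 |
Completion: 200=14  201=7  202=1
Turnaround (C−A): 200=14  201=7  202=1
Finish order: 202 → 201 → 200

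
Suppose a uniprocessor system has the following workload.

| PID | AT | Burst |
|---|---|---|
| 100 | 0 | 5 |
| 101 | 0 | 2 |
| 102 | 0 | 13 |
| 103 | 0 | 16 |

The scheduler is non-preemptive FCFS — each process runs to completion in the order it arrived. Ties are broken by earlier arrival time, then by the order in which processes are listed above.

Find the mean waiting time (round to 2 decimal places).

Timeline: | 100 0-5 | 101 5-7 | 102 7-20 | 103 20-36 |
Completion: 100=5  101=7  102=20  103=36
Turnaround (C−A): 100=5  101=7  102=20  103=36
Waiting times: 100=0, 101=5, 102=7, 103=20
Average waiting = (0+5+7+20) / 4 = 32/4 = 8.00

8.00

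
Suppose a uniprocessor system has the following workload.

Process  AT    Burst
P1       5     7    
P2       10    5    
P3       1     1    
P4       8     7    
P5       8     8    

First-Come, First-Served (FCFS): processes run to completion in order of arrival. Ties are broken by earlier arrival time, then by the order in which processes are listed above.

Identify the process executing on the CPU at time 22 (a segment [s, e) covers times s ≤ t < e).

P5

Gantt: | idle 0-1 | P3 1-2 | idle 2-5 | P1 5-12 | P4 12-19 | P5 19-27 | P2 27-32 |
Completion: P1=12  P2=32  P3=2  P4=19  P5=27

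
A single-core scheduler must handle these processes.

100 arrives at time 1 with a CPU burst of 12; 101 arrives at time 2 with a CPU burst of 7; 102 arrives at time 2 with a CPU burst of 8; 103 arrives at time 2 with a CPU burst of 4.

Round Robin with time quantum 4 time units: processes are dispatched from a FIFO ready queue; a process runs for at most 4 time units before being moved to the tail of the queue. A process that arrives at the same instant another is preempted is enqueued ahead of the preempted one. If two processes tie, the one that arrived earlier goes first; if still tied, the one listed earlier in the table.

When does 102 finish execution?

Timeline: | idle 0-1 | 100 1-5 | 101 5-9 | 102 9-13 | 103 13-17 | 100 17-21 | 101 21-24 | 102 24-28 | 100 28-32 |
Completion: 100=32  101=24  102=28  103=17
Turnaround (C−A): 100=31  101=22  102=26  103=15

28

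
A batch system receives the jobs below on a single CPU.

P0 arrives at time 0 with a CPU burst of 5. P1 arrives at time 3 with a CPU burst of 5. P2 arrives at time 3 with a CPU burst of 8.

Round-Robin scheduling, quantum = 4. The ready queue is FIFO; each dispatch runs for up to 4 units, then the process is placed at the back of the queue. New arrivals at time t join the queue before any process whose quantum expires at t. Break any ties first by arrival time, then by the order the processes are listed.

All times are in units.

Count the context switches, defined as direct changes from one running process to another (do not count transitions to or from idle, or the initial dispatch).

5

Gantt: | P0 0-4 | P1 4-8 | P2 8-12 | P0 12-13 | P1 13-14 | P2 14-18 |
Completion: P0=13  P1=14  P2=18
Turnaround (C−A): P0=13  P1=11  P2=15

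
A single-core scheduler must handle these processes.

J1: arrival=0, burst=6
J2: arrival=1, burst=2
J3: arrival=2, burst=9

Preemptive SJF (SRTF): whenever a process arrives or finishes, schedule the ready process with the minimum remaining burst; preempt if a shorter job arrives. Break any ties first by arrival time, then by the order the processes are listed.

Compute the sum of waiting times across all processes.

Schedule: | J1 0-1 | J2 1-3 | J1 3-8 | J3 8-17 |
Completion: J1=8  J2=3  J3=17
Turnaround (C−A): J1=8  J2=2  J3=15
Waiting = turnaround − burst: J1=2, J2=0, J3=6
Total waiting = 2 + 0 + 6 = 8

8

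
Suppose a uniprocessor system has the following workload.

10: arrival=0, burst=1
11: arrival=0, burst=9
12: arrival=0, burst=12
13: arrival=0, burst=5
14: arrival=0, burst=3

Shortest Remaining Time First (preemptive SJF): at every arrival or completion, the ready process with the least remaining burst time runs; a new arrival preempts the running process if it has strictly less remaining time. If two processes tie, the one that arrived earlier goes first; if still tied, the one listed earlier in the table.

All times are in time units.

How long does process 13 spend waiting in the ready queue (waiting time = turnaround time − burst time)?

Gantt: | 10 0-1 | 14 1-4 | 13 4-9 | 11 9-18 | 12 18-30 |
Completion: 10=1  11=18  12=30  13=9  14=4
Waiting(13) = turnaround − burst = 9 − 5 = 4

4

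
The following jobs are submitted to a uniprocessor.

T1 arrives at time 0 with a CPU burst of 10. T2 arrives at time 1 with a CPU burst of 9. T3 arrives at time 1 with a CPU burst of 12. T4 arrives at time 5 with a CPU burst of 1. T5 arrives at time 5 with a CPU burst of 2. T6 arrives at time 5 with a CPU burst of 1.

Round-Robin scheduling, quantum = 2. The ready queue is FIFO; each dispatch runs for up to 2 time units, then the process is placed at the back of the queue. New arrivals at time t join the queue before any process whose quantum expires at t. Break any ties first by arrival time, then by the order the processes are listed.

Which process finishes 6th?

T3

Timeline: | T1 0-2 | T2 2-4 | T3 4-6 | T1 6-8 | T2 8-10 | T4 10-11 | T5 11-13 | T6 13-14 | T3 14-16 | T1 16-18 | T2 18-20 | T3 20-22 | T1 22-24 | T2 24-26 | T3 26-28 | T1 28-30 | T2 30-31 | T3 31-35 |
Completion: T1=30  T2=31  T3=35  T4=11  T5=13  T6=14
Turnaround (C−A): T1=30  T2=30  T3=34  T4=6  T5=8  T6=9
Finish order: T4 → T5 → T6 → T1 → T2 → T3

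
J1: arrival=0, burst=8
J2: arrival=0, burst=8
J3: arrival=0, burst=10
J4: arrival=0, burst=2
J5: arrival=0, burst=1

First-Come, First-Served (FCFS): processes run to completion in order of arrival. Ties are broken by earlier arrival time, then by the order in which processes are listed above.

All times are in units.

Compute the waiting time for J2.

8

Timeline: | J1 0-8 | J2 8-16 | J3 16-26 | J4 26-28 | J5 28-29 |
Completion: J1=8  J2=16  J3=26  J4=28  J5=29
Turnaround (C−A): J1=8  J2=16  J3=26  J4=28  J5=29
Waiting(J2) = turnaround − burst = 16 − 8 = 8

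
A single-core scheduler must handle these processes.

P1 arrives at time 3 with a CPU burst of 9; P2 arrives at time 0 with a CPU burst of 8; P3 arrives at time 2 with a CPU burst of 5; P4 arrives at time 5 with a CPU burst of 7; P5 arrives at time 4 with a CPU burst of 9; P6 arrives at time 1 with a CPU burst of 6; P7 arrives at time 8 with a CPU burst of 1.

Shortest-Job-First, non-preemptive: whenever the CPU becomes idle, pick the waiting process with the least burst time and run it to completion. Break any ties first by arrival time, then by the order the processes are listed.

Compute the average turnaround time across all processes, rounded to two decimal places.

Gantt: | P2 0-8 | P7 8-9 | P3 9-14 | P6 14-20 | P4 20-27 | P1 27-36 | P5 36-45 |
Completion: P1=36  P2=8  P3=14  P4=27  P5=45  P6=20  P7=9
Turnaround times: P1=33, P2=8, P3=12, P4=22, P5=41, P6=19, P7=1
Average turnaround = (33+8+12+22+41+19+1) / 7 = 136/7 = 19.43

19.43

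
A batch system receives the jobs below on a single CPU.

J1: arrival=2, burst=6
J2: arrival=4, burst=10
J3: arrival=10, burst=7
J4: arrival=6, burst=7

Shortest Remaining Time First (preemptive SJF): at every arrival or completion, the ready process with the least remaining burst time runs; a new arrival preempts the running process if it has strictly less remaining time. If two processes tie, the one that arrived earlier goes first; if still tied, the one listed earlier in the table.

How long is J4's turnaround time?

9

Gantt: | idle 0-2 | J1 2-8 | J4 8-15 | J3 15-22 | J2 22-32 |
Completion: J1=8  J2=32  J3=22  J4=15
Turnaround (C−A): J1=6  J2=28  J3=12  J4=9
Turnaround(J4) = completion − arrival = 15 − 6 = 9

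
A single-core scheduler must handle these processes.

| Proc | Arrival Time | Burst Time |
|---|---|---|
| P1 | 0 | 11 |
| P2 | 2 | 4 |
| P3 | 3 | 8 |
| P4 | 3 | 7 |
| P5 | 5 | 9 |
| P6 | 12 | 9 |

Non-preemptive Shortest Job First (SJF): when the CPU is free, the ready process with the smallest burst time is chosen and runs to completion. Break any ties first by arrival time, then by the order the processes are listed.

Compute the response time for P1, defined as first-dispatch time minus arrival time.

0

Timeline: | P1 0-11 | P2 11-15 | P4 15-22 | P3 22-30 | P5 30-39 | P6 39-48 |
Completion: P1=11  P2=15  P3=30  P4=22  P5=39  P6=48
Turnaround (C−A): P1=11  P2=13  P3=27  P4=19  P5=34  P6=36
Response(P1) = first start − arrival = 0 − 0 = 0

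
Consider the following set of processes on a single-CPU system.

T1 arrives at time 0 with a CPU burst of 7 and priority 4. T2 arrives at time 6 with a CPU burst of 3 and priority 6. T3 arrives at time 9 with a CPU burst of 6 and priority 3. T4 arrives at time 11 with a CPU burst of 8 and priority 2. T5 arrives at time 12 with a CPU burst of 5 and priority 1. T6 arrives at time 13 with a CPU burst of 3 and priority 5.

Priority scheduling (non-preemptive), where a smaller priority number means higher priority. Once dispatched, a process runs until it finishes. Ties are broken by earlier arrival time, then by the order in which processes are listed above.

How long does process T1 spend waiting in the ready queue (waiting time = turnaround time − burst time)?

Timeline: | T1 0-7 | T2 7-10 | T3 10-16 | T5 16-21 | T4 21-29 | T6 29-32 |
Completion: T1=7  T2=10  T3=16  T4=29  T5=21  T6=32
Turnaround (C−A): T1=7  T2=4  T3=7  T4=18  T5=9  T6=19
Waiting(T1) = turnaround − burst = 7 − 7 = 0

0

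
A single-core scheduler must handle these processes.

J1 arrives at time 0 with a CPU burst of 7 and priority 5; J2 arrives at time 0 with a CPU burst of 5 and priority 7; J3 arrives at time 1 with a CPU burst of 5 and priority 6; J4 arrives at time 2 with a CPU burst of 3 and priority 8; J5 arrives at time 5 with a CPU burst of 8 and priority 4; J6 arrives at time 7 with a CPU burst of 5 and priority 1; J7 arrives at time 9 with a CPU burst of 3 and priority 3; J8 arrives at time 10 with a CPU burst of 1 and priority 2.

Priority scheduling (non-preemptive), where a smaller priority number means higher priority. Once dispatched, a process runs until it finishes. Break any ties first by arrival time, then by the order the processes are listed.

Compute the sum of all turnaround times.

138

Gantt: | J1 0-7 | J6 7-12 | J8 12-13 | J7 13-16 | J5 16-24 | J3 24-29 | J2 29-34 | J4 34-37 |
Completion: J1=7  J2=34  J3=29  J4=37  J5=24  J6=12  J7=16  J8=13
Turnaround (C−A): J1=7  J2=34  J3=28  J4=35  J5=19  J6=5  J7=7  J8=3
Turnaround = completion − arrival: J1=7, J2=34, J3=28, J4=35, J5=19, J6=5, J7=7, J8=3
Total turnaround = 7 + 34 + 28 + 35 + 19 + 5 + 7 + 3 = 138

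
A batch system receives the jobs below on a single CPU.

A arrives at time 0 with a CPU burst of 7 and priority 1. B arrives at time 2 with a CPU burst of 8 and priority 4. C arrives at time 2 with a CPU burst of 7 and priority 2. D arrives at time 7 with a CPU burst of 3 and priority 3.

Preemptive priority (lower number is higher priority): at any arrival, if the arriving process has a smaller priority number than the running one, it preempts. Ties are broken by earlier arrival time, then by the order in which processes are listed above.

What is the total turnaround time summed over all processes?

52

Schedule: | A 0-7 | C 7-14 | D 14-17 | B 17-25 |
Completion: A=7  B=25  C=14  D=17
Turnaround (C−A): A=7  B=23  C=12  D=10
Turnaround = completion − arrival: A=7, B=23, C=12, D=10
Total turnaround = 7 + 23 + 12 + 10 = 52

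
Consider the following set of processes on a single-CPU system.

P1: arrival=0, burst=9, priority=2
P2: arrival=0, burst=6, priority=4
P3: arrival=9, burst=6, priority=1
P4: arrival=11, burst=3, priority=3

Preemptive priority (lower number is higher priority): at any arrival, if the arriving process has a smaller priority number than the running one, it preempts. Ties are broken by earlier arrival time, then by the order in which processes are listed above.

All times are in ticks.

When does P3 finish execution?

15

Timeline: | P1 0-9 | P3 9-15 | P4 15-18 | P2 18-24 |
Completion: P1=9  P2=24  P3=15  P4=18
Turnaround (C−A): P1=9  P2=24  P3=6  P4=7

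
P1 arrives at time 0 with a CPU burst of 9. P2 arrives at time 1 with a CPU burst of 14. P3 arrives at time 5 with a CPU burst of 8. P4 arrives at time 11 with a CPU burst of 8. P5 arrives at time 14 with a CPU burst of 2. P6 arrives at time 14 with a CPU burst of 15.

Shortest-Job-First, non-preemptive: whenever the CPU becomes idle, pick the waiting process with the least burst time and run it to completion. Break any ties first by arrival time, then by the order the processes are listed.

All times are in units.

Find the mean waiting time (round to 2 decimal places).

Timeline: | P1 0-9 | P3 9-17 | P5 17-19 | P4 19-27 | P2 27-41 | P6 41-56 |
Completion: P1=9  P2=41  P3=17  P4=27  P5=19  P6=56
Waiting times: P1=0, P2=26, P3=4, P4=8, P5=3, P6=27
Average waiting = (0+26+4+8+3+27) / 6 = 68/6 = 11.33

11.33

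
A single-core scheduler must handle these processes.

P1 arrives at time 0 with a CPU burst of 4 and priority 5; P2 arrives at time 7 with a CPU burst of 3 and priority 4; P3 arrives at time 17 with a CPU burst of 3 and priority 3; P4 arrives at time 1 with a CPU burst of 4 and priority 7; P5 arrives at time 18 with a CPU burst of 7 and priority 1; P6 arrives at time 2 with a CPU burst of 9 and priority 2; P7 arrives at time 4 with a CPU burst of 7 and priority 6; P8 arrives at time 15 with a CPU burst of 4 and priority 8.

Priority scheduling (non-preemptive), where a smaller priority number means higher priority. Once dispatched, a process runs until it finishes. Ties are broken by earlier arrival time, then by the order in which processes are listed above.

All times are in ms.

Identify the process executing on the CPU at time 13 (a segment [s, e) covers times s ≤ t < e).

Gantt: | P1 0-4 | P6 4-13 | P2 13-16 | P7 16-23 | P5 23-30 | P3 30-33 | P4 33-37 | P8 37-41 |
Completion: P1=4  P2=16  P3=33  P4=37  P5=30  P6=13  P7=23  P8=41
Turnaround (C−A): P1=4  P2=9  P3=16  P4=36  P5=12  P6=11  P7=19  P8=26

P2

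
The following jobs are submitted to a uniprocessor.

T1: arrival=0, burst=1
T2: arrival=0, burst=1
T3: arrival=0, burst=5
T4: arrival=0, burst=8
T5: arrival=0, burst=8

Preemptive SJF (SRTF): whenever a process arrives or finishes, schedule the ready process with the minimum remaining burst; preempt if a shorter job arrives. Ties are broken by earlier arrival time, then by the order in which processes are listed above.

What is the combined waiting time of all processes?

25

Schedule: | T1 0-1 | T2 1-2 | T3 2-7 | T4 7-15 | T5 15-23 |
Completion: T1=1  T2=2  T3=7  T4=15  T5=23
Waiting = turnaround − burst: T1=0, T2=1, T3=2, T4=7, T5=15
Total waiting = 0 + 1 + 2 + 7 + 15 = 25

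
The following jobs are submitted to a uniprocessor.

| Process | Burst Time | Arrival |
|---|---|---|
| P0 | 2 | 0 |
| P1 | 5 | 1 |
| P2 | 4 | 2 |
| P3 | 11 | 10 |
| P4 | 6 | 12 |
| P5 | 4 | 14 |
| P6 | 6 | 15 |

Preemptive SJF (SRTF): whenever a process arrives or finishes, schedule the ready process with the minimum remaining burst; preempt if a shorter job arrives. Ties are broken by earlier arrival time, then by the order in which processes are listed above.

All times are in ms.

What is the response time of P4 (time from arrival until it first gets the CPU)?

Timeline: | P0 0-2 | P2 2-6 | P1 6-11 | P3 11-12 | P4 12-18 | P5 18-22 | P6 22-28 | P3 28-38 |
Completion: P0=2  P1=11  P2=6  P3=38  P4=18  P5=22  P6=28
Turnaround (C−A): P0=2  P1=10  P2=4  P3=28  P4=6  P5=8  P6=13
Response(P4) = first start − arrival = 12 − 12 = 0

0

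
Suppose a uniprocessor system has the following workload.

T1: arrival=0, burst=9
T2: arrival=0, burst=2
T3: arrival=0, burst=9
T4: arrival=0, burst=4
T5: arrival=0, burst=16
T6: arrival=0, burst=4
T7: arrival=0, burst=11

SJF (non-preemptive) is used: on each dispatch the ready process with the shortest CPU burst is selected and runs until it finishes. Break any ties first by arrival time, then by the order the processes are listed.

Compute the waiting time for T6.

6

Gantt: | T2 0-2 | T4 2-6 | T6 6-10 | T1 10-19 | T3 19-28 | T7 28-39 | T5 39-55 |
Completion: T1=19  T2=2  T3=28  T4=6  T5=55  T6=10  T7=39
Turnaround (C−A): T1=19  T2=2  T3=28  T4=6  T5=55  T6=10  T7=39
Waiting(T6) = turnaround − burst = 10 − 4 = 6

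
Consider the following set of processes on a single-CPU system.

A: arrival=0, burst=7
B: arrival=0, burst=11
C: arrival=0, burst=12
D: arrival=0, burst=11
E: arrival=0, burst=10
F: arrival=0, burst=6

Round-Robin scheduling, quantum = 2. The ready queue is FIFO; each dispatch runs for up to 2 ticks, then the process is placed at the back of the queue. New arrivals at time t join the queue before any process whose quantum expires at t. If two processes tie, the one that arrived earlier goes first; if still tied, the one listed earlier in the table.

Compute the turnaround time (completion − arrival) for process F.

36

Timeline: | A 0-2 | B 2-4 | C 4-6 | D 6-8 | E 8-10 | F 10-12 | A 12-14 | B 14-16 | C 16-18 | D 18-20 | E 20-22 | F 22-24 | A 24-26 | B 26-28 | C 28-30 | D 30-32 | E 32-34 | F 34-36 | A 36-37 | B 37-39 | C 39-41 | D 41-43 | E 43-45 | B 45-47 | C 47-49 | D 49-51 | E 51-53 | B 53-54 | C 54-56 | D 56-57 |
Completion: A=37  B=54  C=56  D=57  E=53  F=36
Turnaround(F) = completion − arrival = 36 − 0 = 36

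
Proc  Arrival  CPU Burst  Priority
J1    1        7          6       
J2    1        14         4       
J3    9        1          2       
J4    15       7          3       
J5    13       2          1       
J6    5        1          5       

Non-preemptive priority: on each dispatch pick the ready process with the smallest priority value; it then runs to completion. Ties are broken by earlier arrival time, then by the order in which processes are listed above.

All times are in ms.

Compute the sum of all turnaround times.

Gantt: | idle 0-1 | J2 1-15 | J5 15-17 | J3 17-18 | J4 18-25 | J6 25-26 | J1 26-33 |
Completion: J1=33  J2=15  J3=18  J4=25  J5=17  J6=26
Turnaround = completion − arrival: J1=32, J2=14, J3=9, J4=10, J5=4, J6=21
Total turnaround = 32 + 14 + 9 + 10 + 4 + 21 = 90

90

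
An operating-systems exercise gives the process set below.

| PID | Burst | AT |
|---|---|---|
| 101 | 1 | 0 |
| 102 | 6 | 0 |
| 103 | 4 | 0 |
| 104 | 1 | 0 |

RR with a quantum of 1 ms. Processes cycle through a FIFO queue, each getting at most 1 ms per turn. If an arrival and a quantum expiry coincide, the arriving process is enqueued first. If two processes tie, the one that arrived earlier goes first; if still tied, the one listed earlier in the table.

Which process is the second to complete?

Schedule: | 101 0-1 | 102 1-2 | 103 2-3 | 104 3-4 | 102 4-5 | 103 5-6 | 102 6-7 | 103 7-8 | 102 8-9 | 103 9-10 | 102 10-12 |
Completion: 101=1  102=12  103=10  104=4
Turnaround (C−A): 101=1  102=12  103=10  104=4
Finish order: 101 → 104 → 103 → 102

104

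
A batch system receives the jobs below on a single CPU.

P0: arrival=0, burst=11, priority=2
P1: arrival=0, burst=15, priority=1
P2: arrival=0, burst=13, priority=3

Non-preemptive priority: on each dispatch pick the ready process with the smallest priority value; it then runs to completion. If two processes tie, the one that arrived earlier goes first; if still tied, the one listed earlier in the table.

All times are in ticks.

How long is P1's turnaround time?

15

Schedule: | P1 0-15 | P0 15-26 | P2 26-39 |
Completion: P0=26  P1=15  P2=39
Turnaround (C−A): P0=26  P1=15  P2=39
Turnaround(P1) = completion − arrival = 15 − 0 = 15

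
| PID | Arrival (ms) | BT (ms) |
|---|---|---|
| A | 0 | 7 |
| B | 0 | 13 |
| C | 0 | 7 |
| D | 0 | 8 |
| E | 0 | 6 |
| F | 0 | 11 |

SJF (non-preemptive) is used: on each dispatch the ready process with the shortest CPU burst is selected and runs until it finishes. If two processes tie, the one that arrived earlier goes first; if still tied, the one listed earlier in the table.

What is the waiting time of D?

Timeline: | E 0-6 | A 6-13 | C 13-20 | D 20-28 | F 28-39 | B 39-52 |
Completion: A=13  B=52  C=20  D=28  E=6  F=39
Turnaround (C−A): A=13  B=52  C=20  D=28  E=6  F=39
Waiting(D) = turnaround − burst = 28 − 8 = 20

20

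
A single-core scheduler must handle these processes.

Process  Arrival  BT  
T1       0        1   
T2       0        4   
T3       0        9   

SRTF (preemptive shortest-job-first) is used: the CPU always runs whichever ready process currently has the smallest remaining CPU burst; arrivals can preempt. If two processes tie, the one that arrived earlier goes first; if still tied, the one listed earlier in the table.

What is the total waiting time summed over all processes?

6

Timeline: | T1 0-1 | T2 1-5 | T3 5-14 |
Completion: T1=1  T2=5  T3=14
Waiting = turnaround − burst: T1=0, T2=1, T3=5
Total waiting = 0 + 1 + 5 = 6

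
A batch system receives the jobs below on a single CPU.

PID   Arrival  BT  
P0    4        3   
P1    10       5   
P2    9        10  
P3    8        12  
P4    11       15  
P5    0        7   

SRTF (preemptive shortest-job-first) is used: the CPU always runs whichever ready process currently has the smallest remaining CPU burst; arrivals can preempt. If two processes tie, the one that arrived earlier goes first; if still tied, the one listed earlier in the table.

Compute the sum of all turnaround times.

104

Schedule: | P5 0-7 | P0 7-10 | P1 10-15 | P2 15-25 | P3 25-37 | P4 37-52 |
Completion: P0=10  P1=15  P2=25  P3=37  P4=52  P5=7
Turnaround = completion − arrival: P0=6, P1=5, P2=16, P3=29, P4=41, P5=7
Total turnaround = 6 + 5 + 16 + 29 + 41 + 7 = 104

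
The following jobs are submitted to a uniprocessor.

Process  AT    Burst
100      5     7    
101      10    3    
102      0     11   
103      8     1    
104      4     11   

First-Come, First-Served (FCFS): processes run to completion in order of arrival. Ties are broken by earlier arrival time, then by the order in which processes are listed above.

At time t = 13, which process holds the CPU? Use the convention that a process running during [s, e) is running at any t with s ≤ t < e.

Gantt: | 102 0-11 | 104 11-22 | 100 22-29 | 103 29-30 | 101 30-33 |
Completion: 100=29  101=33  102=11  103=30  104=22

104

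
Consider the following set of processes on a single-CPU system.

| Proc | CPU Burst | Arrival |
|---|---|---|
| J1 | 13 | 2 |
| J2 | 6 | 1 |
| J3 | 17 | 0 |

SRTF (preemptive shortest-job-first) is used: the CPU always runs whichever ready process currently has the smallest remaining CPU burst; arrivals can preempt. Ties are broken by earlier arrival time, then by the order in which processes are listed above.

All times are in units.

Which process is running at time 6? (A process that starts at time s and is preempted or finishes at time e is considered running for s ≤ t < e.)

J2

Schedule: | J3 0-1 | J2 1-7 | J1 7-20 | J3 20-36 |
Completion: J1=20  J2=7  J3=36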